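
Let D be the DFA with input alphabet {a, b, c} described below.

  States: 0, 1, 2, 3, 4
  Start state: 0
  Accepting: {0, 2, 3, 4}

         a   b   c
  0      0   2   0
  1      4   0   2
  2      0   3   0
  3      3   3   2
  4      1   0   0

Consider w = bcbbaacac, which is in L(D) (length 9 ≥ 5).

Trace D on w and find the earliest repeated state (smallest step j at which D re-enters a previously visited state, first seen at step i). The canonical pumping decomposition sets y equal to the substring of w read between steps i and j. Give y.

bc

Run of D on w = b c b b a a c a c:
  step 0: 0  (start)
  step 1: 2  (read b: 0→2)
  step 2: 0  (read c: 2→0)   ← first repeat (0 seen earlier)
  step 3: 2  (read b: 0→2)
  step 4: 3  (read b: 2→3)
  step 5: 3  (read a: 3→3)
  step 6: 3  (read a: 3→3)
  step 7: 2  (read c: 3→2)
  step 8: 0  (read a: 2→0)
  step 9: 0  (read c: 0→0)

So i = 0, j = 2, giving x = w[0:0] = ε, y = w[0:2] = bc, z = w[2:9] = bbaacac.
Check: |xy| = 2 ≤ 5 and |y| = 2 ≥ 1. Reading y takes D from 0 back to 0, so every xyⁱz is accepted.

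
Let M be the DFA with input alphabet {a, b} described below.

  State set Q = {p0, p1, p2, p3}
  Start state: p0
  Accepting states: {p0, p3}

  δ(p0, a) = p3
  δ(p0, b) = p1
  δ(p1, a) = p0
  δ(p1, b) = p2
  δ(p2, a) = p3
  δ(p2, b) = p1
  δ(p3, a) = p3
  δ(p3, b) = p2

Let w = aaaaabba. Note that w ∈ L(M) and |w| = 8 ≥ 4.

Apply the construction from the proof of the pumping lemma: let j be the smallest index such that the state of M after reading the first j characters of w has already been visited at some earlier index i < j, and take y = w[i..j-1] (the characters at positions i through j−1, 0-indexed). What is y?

a

State sequence: p0 -a-> p3 -a-> p3 -a-> p3 -a-> p3 -a-> p3 -b-> p2 -b-> p1 -a-> p0
First repeat at step 2: p3 was already visited.

So i = 1, j = 2, giving x = w[0:1] = a, y = w[1:2] = a, z = w[2:8] = aaabba.
Check: |xy| = 2 ≤ 4 and |y| = 1 ≥ 1. Reading y takes M from p3 back to p3, so every xyⁱz is accepted.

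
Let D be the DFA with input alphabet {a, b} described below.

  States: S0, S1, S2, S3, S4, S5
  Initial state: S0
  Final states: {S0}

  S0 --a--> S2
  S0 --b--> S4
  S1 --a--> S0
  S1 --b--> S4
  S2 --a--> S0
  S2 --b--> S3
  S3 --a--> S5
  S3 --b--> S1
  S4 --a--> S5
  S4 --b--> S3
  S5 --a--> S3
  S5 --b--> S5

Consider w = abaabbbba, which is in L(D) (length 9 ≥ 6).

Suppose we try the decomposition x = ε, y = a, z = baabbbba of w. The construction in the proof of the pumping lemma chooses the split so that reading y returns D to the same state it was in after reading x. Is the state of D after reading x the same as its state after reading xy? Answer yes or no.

State sequence: S0 -a-> S2

After x (step 0): S0. After xy (step 1): S2.
They differ (S0 ≠ S2), so y is not a cycle from the state after x; this split is not the one the pumping-lemma construction produces, and pumping y need not keep the string in L(D).

no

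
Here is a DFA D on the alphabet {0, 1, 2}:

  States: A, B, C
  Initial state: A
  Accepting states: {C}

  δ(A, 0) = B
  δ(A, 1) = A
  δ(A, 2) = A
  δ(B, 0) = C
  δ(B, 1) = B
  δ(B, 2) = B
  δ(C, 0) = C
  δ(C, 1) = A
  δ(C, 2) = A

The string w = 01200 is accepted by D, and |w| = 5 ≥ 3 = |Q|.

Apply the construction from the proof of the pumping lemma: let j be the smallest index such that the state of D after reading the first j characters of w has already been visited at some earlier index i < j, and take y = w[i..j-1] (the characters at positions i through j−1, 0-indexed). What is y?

1

Run of D on w = 0 1 2 0 0:
  step 0: A  (start)
  step 1: B  (read 0: A→B)
  step 2: B  (read 1: B→B)   ← first repeat (B seen earlier)
  step 3: B  (read 2: B→B)
  step 4: C  (read 0: B→C)
  step 5: C  (read 0: C→C)

So i = 1, j = 2, giving x = w[0:1] = 0, y = w[1:2] = 1, z = w[2:5] = 200.
Check: |xy| = 2 ≤ 3 and |y| = 1 ≥ 1. Reading y takes D from B back to B, so every xyⁱz is accepted.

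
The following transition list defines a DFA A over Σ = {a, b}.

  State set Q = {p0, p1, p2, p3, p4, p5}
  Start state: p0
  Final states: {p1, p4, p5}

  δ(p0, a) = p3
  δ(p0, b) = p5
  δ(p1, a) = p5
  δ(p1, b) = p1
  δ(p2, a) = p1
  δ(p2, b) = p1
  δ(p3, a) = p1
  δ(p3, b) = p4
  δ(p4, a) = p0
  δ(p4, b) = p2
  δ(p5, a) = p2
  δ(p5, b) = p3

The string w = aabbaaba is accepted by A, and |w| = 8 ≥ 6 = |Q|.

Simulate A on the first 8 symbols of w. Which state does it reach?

p5

State sequence: p0 -a-> p3 -a-> p1 -b-> p1 -b-> p1 -a-> p5 -a-> p2 -b-> p1 -a-> p5

After reading 8 characters, A is in state p5.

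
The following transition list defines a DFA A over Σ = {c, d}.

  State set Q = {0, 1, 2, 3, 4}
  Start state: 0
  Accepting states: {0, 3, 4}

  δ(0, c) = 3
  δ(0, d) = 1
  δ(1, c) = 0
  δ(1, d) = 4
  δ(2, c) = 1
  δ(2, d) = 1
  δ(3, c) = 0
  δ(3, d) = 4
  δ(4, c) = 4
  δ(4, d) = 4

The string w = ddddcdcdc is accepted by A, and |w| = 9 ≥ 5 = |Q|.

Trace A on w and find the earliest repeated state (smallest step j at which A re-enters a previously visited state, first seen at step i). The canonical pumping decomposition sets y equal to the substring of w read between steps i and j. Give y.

Run of A on w = d d d d c d c d c:
  step 0: 0  (start)
  step 1: 1  (read d: 0→1)
  step 2: 4  (read d: 1→4)
  step 3: 4  (read d: 4→4)   ← first repeat (4 seen earlier)
  step 4: 4  (read d: 4→4)
  step 5: 4  (read c: 4→4)
  step 6: 4  (read d: 4→4)
  step 7: 4  (read c: 4→4)
  step 8: 4  (read d: 4→4)
  step 9: 4  (read c: 4→4)

So i = 2, j = 3, giving x = w[0:2] = dd, y = w[2:3] = d, z = w[3:9] = dcdcdc.
Check: |xy| = 3 ≤ 5 and |y| = 1 ≥ 1. Reading y takes A from 4 back to 4, so every xyⁱz is accepted.

d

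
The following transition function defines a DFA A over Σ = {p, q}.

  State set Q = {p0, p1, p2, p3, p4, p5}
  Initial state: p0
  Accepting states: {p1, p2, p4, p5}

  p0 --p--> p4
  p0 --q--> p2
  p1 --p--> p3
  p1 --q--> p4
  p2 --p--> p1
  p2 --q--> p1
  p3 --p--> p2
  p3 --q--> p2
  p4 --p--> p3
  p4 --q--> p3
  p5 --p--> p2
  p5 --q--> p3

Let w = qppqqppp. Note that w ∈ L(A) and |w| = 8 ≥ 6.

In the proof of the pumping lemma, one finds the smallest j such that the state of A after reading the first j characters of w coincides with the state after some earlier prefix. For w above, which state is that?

Run of A on w = q p p q q p p p:
  step 0: p0  (start)
  step 1: p2  (read q: p0→p2)
  step 2: p1  (read p: p2→p1)
  step 3: p3  (read p: p1→p3)
  step 4: p2  (read q: p3→p2)   ← first repeat (p2 seen earlier)
  step 5: p1  (read q: p2→p1)
  step 6: p3  (read p: p1→p3)
  step 7: p2  (read p: p3→p2)
  step 8: p1  (read p: p2→p1)

The earliest repeat is at step j = 4: A is in p2, which it already visited at step i = 1.
Pumping length from the standard proof: p = 6 (the number of states). The repeated state found above gives |xy| = j ≤ 6 and |y| = j − i ≥ 1.

p2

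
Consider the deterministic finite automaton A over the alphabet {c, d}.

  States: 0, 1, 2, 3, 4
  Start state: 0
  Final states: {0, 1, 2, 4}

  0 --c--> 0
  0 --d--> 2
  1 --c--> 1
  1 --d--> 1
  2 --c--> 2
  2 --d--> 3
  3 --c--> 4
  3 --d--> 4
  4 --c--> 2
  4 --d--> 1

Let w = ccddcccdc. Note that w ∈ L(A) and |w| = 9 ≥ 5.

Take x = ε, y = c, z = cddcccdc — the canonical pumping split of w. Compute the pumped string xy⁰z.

xy⁰z = xz = ε·cddcccdc = cddcccdc.
Reading y = c takes A from 0 back to 0, so after x the machine is still in 0, and z then leads to the accepting state 4. Hence cddcccdc ∈ L(A).

cddcccdc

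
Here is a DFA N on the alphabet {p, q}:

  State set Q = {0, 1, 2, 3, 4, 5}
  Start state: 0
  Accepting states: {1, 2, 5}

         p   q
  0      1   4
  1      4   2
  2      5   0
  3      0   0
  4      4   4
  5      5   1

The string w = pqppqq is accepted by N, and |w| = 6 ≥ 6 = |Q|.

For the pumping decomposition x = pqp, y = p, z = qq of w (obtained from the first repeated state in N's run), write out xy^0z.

pqpqq

xy⁰z = xz = pqp·qq = pqpqq.
Reading y = p takes N from 5 back to 5, so after x the machine is still in 5, and z then leads to the accepting state 2. Hence pqpqq ∈ L(N).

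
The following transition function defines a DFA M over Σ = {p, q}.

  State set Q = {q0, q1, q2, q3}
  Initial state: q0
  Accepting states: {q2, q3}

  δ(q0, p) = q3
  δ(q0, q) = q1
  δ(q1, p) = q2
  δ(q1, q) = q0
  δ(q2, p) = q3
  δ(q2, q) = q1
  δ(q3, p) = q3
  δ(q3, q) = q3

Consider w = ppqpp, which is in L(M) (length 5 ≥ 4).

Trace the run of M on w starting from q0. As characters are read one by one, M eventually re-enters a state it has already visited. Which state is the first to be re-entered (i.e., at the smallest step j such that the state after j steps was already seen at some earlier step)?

q3

State sequence: q0 -p-> q3 -p-> q3 -q-> q3 -p-> q3 -p-> q3
First repeat at step 2: q3 was already visited.

The earliest repeat is at step j = 2: M is in q3, which it already visited at step i = 1.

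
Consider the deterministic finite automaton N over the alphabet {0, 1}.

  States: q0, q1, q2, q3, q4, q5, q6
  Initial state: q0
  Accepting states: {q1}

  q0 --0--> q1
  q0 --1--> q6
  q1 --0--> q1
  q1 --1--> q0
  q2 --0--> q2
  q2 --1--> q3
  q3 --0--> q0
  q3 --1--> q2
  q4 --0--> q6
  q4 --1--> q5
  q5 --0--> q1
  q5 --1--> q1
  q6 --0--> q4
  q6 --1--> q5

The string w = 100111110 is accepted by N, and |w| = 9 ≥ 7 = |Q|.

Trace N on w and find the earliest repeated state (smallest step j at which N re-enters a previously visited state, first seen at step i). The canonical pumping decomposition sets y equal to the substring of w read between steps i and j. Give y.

State sequence: q0 -1-> q6 -0-> q4 -0-> q6 -1-> q5 -1-> q1 -1-> q0 -1-> q6 -1-> q5 -0-> q1
First repeat at step 3: q6 was already visited.

So i = 1, j = 3, giving x = w[0:1] = 1, y = w[1:3] = 00, z = w[3:9] = 111110.
Check: |xy| = 3 ≤ 7 and |y| = 2 ≥ 1. Reading y takes N from q6 back to q6, so every xyⁱz is accepted.

00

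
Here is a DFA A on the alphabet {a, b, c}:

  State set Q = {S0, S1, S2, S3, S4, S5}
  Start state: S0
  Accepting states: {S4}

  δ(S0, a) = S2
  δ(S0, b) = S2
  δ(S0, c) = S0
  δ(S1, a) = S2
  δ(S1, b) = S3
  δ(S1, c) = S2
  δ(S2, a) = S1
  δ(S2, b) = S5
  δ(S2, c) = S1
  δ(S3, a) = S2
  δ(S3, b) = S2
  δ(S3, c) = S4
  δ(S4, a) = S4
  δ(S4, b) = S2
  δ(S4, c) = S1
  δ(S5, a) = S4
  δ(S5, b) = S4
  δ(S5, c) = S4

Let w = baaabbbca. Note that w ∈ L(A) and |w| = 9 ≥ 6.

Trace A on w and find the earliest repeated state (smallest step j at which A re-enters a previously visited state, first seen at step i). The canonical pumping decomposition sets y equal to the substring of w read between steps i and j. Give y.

State sequence: S0 -b-> S2 -a-> S1 -a-> S2 -a-> S1 -b-> S3 -b-> S2 -b-> S5 -c-> S4 -a-> S4
First repeat at step 3: S2 was already visited.

So i = 1, j = 3, giving x = w[0:1] = b, y = w[1:3] = aa, z = w[3:9] = abbbca.
Check: |xy| = 3 ≤ 6 and |y| = 2 ≥ 1. Reading y takes A from S2 back to S2, so every xyⁱz is accepted.
Pumping length from the standard proof: p = 6 (the number of states). The repeated state found above gives |xy| = j ≤ 6 and |y| = j − i ≥ 1.

aa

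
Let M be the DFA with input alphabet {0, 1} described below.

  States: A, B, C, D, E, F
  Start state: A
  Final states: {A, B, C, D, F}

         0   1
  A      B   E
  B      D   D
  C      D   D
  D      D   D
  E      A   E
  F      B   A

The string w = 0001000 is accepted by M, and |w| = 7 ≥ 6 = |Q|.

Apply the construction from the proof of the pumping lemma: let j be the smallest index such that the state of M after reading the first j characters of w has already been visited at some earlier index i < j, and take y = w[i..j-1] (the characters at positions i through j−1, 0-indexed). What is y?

Run of M on w = 0 0 0 1 0 0 0:
  step 0: A  (start)
  step 1: B  (read 0: A→B)
  step 2: D  (read 0: B→D)
  step 3: D  (read 0: D→D)   ← first repeat (D seen earlier)
  step 4: D  (read 1: D→D)
  step 5: D  (read 0: D→D)
  step 6: D  (read 0: D→D)
  step 7: D  (read 0: D→D)

So i = 2, j = 3, giving x = w[0:2] = 00, y = w[2:3] = 0, z = w[3:7] = 1000.
Check: |xy| = 3 ≤ 6 and |y| = 1 ≥ 1. Reading y takes M from D back to D, so every xyⁱz is accepted.

0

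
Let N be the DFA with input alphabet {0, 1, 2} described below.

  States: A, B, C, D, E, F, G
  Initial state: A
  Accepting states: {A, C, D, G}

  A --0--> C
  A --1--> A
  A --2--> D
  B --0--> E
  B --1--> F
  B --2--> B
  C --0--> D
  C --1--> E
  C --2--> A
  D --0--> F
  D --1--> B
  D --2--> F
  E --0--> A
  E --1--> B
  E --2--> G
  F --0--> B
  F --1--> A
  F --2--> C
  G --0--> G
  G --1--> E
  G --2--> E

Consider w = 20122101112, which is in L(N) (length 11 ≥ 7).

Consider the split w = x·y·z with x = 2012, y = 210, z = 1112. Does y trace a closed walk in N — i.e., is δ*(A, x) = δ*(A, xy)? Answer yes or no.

no

Run of N on the first 7 characters of w = 2 0 1 2 2 1 0:
  step 0: A  (start)
  step 1: D  (read 2: A→D)
  step 2: F  (read 0: D→F)
  step 3: A  (read 1: F→A)
  step 4: D  (read 2: A→D)
  step 5: F  (read 2: D→F)
  step 6: A  (read 1: F→A)
  step 7: C  (read 0: A→C)

After x (step 4): D. After xy (step 7): C.
They differ (D ≠ C), so y is not a cycle from the state after x; this split is not the one the pumping-lemma construction produces, and pumping y need not keep the string in L(N).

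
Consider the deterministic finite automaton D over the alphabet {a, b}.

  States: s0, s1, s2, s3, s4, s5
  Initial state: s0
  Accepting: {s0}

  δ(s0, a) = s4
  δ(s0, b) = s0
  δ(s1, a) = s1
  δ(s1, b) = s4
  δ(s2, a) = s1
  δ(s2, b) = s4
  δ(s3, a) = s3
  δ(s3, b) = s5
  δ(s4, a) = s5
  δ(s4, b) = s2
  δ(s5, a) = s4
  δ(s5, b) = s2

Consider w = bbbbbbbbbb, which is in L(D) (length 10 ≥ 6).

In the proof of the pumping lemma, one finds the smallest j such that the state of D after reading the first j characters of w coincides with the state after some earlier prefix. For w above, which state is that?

s0

Run of D on w = b b b b b b b b b b:
  step 0: s0  (start)
  step 1: s0  (read b: s0→s0)   ← first repeat (s0 seen earlier)
  step 2: s0  (read b: s0→s0)
  step 3: s0  (read b: s0→s0)
  step 4: s0  (read b: s0→s0)
  step 5: s0  (read b: s0→s0)
  step 6: s0  (read b: s0→s0)
  step 7: s0  (read b: s0→s0)
  step 8: s0  (read b: s0→s0)
  step 9: s0  (read b: s0→s0)
  step 10: s0  (read b: s0→s0)

The earliest repeat is at step j = 1: D is in s0, which it already visited at step i = 0.
Since D has 6 states, any run of length ≥ 6 visits 6+1 states, so by pigeonhole some state repeats within the first 6 steps — that repeat gives the pumpable loop.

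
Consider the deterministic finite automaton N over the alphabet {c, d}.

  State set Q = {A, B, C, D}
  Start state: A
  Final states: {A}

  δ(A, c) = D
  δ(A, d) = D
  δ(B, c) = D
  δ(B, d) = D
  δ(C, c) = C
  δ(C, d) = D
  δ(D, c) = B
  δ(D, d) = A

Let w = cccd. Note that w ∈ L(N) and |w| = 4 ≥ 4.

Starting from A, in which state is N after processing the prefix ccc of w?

Run of N on the first 3 characters of w = c c c:
  step 0: A  (start)
  step 1: D  (read c: A→D)
  step 2: B  (read c: D→B)
  step 3: D  (read c: B→D)

After reading 3 characters, N is in state D.

D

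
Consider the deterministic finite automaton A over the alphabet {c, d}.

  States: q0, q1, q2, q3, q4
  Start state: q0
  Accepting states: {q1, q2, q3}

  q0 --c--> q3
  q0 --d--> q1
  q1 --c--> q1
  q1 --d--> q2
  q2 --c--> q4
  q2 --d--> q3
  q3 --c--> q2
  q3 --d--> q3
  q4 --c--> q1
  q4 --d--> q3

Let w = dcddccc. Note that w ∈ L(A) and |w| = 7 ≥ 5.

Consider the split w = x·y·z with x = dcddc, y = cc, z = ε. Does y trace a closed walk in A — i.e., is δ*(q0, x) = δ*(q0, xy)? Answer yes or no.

State sequence: q0 -d-> q1 -c-> q1 -d-> q2 -d-> q3 -c-> q2 -c-> q4 -c-> q1

After x (step 5): q2. After xy (step 7): q1.
They differ (q2 ≠ q1), so y is not a cycle from the state after x; this split is not the one the pumping-lemma construction produces, and pumping y need not keep the string in L(A).

no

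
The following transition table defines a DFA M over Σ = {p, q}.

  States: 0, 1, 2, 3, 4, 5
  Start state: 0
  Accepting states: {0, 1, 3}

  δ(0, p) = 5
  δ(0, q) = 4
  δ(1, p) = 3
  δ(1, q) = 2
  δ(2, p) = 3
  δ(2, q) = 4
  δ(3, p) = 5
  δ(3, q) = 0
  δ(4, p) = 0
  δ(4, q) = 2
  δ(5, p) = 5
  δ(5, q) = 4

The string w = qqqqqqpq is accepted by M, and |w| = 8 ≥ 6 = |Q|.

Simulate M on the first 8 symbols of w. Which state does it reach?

0

State sequence: 0 -q-> 4 -q-> 2 -q-> 4 -q-> 2 -q-> 4 -q-> 2 -p-> 3 -q-> 0

After reading 8 characters, M is in state 0.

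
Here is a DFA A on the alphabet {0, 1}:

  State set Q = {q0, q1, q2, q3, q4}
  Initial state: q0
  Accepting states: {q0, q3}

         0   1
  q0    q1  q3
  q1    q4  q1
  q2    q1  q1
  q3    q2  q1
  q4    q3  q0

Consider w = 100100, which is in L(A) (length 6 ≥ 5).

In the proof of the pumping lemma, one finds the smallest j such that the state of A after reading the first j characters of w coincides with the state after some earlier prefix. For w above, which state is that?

q1

State sequence: q0 -1-> q3 -0-> q2 -0-> q1 -1-> q1 -0-> q4 -0-> q3
First repeat at step 4: q1 was already visited.

The earliest repeat is at step j = 4: A is in q1, which it already visited at step i = 3.
Pumping length from the standard proof: p = 5 (the number of states). The repeated state found above gives |xy| = j ≤ 5 and |y| = j − i ≥ 1.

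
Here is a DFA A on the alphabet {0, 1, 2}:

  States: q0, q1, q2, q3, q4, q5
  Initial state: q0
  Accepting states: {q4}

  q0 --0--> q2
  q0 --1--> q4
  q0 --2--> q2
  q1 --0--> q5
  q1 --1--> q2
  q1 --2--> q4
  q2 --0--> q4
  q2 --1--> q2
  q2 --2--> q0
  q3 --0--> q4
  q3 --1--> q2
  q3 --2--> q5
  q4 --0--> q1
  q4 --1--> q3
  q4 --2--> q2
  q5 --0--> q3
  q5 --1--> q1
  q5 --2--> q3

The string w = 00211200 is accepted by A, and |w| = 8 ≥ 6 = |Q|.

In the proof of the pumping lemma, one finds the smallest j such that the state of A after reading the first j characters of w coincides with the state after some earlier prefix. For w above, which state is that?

State sequence: q0 -0-> q2 -0-> q4 -2-> q2 -1-> q2 -1-> q2 -2-> q0 -0-> q2 -0-> q4
First repeat at step 3: q2 was already visited.

The earliest repeat is at step j = 3: A is in q2, which it already visited at step i = 1.
With |Q| = 6, pigeonhole forces a state repeat no later than step 6; the substring read between the first and second visits to that state can be pumped.

q2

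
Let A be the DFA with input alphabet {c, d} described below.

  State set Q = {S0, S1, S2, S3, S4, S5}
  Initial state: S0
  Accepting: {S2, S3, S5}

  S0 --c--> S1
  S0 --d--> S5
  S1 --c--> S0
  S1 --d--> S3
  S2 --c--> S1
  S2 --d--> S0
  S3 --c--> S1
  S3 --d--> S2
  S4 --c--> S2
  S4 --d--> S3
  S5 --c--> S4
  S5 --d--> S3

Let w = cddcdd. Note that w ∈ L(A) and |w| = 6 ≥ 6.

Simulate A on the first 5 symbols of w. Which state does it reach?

S3

Run of A on the first 5 characters of w = c d d c d:
  step 0: S0  (start)
  step 1: S1  (read c: S0→S1)
  step 2: S3  (read d: S1→S3)
  step 3: S2  (read d: S3→S2)
  step 4: S1  (read c: S2→S1)
  step 5: S3  (read d: S1→S3)

After reading 5 characters, A is in state S3.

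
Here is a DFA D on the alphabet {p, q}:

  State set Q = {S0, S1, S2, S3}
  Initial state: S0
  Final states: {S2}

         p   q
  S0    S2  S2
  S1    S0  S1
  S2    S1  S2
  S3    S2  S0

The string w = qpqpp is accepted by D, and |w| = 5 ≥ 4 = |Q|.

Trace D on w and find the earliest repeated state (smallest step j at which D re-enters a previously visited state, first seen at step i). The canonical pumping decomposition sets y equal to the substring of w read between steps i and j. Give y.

Run of D on w = q p q p p:
  step 0: S0  (start)
  step 1: S2  (read q: S0→S2)
  step 2: S1  (read p: S2→S1)
  step 3: S1  (read q: S1→S1)   ← first repeat (S1 seen earlier)
  step 4: S0  (read p: S1→S0)
  step 5: S2  (read p: S0→S2)

So i = 2, j = 3, giving x = w[0:2] = qp, y = w[2:3] = q, z = w[3:5] = pp.
Check: |xy| = 3 ≤ 4 and |y| = 1 ≥ 1. Reading y takes D from S1 back to S1, so every xyⁱz is accepted.

q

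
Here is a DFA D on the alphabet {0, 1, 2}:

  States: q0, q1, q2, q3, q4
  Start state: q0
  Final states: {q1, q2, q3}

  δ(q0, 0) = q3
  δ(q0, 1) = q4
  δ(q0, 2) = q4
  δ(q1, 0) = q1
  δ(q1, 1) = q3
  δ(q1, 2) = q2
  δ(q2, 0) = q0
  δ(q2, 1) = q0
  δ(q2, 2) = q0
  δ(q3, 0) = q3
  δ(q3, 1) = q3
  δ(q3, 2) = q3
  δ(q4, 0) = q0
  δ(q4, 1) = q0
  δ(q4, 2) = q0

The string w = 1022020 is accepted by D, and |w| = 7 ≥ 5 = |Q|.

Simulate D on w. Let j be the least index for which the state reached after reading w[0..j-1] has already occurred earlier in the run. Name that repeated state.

Run of D on w = 1 0 2 2 0 2 0:
  step 0: q0  (start)
  step 1: q4  (read 1: q0→q4)
  step 2: q0  (read 0: q4→q0)   ← first repeat (q0 seen earlier)
  step 3: q4  (read 2: q0→q4)
  step 4: q0  (read 2: q4→q0)
  step 5: q3  (read 0: q0→q3)
  step 6: q3  (read 2: q3→q3)
  step 7: q3  (read 0: q3→q3)

The earliest repeat is at step j = 2: D is in q0, which it already visited at step i = 0.

q0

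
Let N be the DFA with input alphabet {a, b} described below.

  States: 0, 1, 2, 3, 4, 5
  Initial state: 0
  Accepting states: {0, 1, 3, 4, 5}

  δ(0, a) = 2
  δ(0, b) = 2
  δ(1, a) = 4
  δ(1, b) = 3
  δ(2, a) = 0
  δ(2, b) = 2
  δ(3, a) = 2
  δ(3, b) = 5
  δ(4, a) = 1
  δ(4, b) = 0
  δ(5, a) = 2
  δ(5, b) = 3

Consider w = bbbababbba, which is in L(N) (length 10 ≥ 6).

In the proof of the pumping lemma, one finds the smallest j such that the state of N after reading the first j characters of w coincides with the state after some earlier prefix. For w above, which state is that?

2

Run of N on w = b b b a b a b b b a:
  step 0: 0  (start)
  step 1: 2  (read b: 0→2)
  step 2: 2  (read b: 2→2)   ← first repeat (2 seen earlier)
  step 3: 2  (read b: 2→2)
  step 4: 0  (read a: 2→0)
  step 5: 2  (read b: 0→2)
  step 6: 0  (read a: 2→0)
  step 7: 2  (read b: 0→2)
  step 8: 2  (read b: 2→2)
  step 9: 2  (read b: 2→2)
  step 10: 0  (read a: 2→0)

The earliest repeat is at step j = 2: N is in 2, which it already visited at step i = 1.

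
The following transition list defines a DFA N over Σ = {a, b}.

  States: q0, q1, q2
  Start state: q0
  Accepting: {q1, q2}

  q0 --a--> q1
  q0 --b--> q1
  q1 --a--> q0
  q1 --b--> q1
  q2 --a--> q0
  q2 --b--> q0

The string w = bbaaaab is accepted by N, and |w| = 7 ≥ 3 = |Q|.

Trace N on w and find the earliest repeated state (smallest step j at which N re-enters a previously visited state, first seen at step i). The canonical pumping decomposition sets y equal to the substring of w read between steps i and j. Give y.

Run of N on w = b b a a a a b:
  step 0: q0  (start)
  step 1: q1  (read b: q0→q1)
  step 2: q1  (read b: q1→q1)   ← first repeat (q1 seen earlier)
  step 3: q0  (read a: q1→q0)
  step 4: q1  (read a: q0→q1)
  step 5: q0  (read a: q1→q0)
  step 6: q1  (read a: q0→q1)
  step 7: q1  (read b: q1→q1)

So i = 1, j = 2, giving x = w[0:1] = b, y = w[1:2] = b, z = w[2:7] = aaaab.
Check: |xy| = 2 ≤ 3 and |y| = 1 ≥ 1. Reading y takes N from q1 back to q1, so every xyⁱz is accepted.

b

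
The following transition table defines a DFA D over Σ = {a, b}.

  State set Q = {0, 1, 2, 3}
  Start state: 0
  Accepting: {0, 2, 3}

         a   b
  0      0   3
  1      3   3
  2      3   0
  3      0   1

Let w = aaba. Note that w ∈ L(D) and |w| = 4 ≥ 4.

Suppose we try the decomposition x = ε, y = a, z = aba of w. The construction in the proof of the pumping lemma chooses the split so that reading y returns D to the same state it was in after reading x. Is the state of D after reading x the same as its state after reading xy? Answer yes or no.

State sequence: 0 -a-> 0

After x (step 0): 0. After xy (step 1): 0.
They match, so y = a drives D around a cycle from 0 back to itself; pumping y any number of times keeps D in 0 before reading z, and xyⁱz ∈ L(D) for every i ≥ 0.

yes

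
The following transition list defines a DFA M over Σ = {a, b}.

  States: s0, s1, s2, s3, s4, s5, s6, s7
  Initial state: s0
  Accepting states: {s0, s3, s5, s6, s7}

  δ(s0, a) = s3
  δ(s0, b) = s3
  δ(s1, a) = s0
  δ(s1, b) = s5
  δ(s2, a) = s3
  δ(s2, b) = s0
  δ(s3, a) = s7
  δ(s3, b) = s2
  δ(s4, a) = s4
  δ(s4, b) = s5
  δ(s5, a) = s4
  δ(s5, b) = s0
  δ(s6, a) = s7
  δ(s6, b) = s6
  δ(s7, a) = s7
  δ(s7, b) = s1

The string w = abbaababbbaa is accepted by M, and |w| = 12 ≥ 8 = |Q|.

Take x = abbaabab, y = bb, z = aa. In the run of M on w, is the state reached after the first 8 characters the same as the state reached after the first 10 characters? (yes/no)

State sequence: s0 -a-> s3 -b-> s2 -b-> s0 -a-> s3 -a-> s7 -b-> s1 -a-> s0 -b-> s3 -b-> s2 -b-> s0

After x (step 8): s3. After xy (step 10): s0.
They differ (s3 ≠ s0), so y is not a cycle from the state after x; this split is not the one the pumping-lemma construction produces, and pumping y need not keep the string in L(M).

no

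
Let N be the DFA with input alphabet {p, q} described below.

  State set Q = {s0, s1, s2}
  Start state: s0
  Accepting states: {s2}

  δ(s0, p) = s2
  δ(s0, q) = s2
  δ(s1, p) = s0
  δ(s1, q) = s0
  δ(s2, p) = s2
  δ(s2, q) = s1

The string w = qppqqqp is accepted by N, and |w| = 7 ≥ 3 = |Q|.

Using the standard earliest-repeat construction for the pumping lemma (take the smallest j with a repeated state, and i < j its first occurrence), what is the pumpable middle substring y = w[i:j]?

State sequence: s0 -q-> s2 -p-> s2 -p-> s2 -q-> s1 -q-> s0 -q-> s2 -p-> s2
First repeat at step 2: s2 was already visited.

So i = 1, j = 2, giving x = w[0:1] = q, y = w[1:2] = p, z = w[2:7] = pqqqp.
Check: |xy| = 2 ≤ 3 and |y| = 1 ≥ 1. Reading y takes N from s2 back to s2, so every xyⁱz is accepted.

p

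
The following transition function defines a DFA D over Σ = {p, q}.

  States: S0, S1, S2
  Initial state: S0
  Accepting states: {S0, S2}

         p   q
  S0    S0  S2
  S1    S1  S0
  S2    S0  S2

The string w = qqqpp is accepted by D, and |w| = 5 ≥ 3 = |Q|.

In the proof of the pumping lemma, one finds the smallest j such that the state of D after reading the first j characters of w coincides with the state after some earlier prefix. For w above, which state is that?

State sequence: S0 -q-> S2 -q-> S2 -q-> S2 -p-> S0 -p-> S0
First repeat at step 2: S2 was already visited.

The earliest repeat is at step j = 2: D is in S2, which it already visited at step i = 1.
The DFA has 3 states, so the proof of the pumping lemma guarantees a repeated state among the first 3+1 visited; the segment between the two visits is the pumpable y.

S2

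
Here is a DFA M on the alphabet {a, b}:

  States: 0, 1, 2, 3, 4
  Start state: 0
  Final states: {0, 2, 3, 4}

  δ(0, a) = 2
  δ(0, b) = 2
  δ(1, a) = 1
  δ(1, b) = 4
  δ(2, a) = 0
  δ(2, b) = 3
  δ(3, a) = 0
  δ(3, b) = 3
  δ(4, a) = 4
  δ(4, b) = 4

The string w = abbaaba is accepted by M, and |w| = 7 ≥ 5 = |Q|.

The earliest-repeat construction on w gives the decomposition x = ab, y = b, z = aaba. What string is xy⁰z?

abaaba

xy⁰z = xz = ab·aaba = abaaba.
Reading y = b takes M from 3 back to 3, so after x the machine is still in 3, and z then leads to the accepting state 0. Hence abaaba ∈ L(M).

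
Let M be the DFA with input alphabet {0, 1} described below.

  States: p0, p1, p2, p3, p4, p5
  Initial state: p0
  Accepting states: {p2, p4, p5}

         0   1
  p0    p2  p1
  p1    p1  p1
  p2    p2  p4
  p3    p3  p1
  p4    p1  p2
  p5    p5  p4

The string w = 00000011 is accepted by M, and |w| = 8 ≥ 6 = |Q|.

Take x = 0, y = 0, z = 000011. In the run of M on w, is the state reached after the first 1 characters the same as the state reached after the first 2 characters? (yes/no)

yes

Run of M on the first 2 characters of w = 0 0:
  step 0: p0  (start)
  step 1: p2  (read 0: p0→p2)
  step 2: p2  (read 0: p2→p2)

After x (step 1): p2. After xy (step 2): p2.
They match, so y = 0 drives M around a cycle from p2 back to itself; pumping y any number of times keeps M in p2 before reading z, and xyⁱz ∈ L(M) for every i ≥ 0.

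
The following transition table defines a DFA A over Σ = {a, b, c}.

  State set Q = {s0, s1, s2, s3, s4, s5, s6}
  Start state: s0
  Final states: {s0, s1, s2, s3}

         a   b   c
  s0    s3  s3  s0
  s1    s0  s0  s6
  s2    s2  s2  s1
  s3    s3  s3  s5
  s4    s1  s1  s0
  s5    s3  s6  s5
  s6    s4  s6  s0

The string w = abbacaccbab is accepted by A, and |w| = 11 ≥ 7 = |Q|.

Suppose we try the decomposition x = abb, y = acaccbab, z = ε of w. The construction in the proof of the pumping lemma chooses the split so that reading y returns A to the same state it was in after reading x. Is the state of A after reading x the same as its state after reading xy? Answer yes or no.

no

State sequence: s0 -a-> s3 -b-> s3 -b-> s3 -a-> s3 -c-> s5 -a-> s3 -c-> s5 -c-> s5 -b-> s6 -a-> s4 -b-> s1

After x (step 3): s3. After xy (step 11): s1.
They differ (s3 ≠ s1), so y is not a cycle from the state after x; this split is not the one the pumping-lemma construction produces, and pumping y need not keep the string in L(A).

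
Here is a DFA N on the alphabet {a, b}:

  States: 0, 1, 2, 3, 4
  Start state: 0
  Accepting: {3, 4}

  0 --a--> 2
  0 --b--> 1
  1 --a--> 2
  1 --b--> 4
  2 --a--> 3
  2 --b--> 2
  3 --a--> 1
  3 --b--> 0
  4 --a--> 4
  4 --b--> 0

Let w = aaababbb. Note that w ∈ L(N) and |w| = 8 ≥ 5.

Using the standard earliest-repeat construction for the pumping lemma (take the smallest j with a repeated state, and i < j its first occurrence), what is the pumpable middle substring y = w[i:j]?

a

Run of N on w = a a a b a b b b:
  step 0: 0  (start)
  step 1: 2  (read a: 0→2)
  step 2: 3  (read a: 2→3)
  step 3: 1  (read a: 3→1)
  step 4: 4  (read b: 1→4)
  step 5: 4  (read a: 4→4)   ← first repeat (4 seen earlier)
  step 6: 0  (read b: 4→0)
  step 7: 1  (read b: 0→1)
  step 8: 4  (read b: 1→4)

So i = 4, j = 5, giving x = w[0:4] = aaab, y = w[4:5] = a, z = w[5:8] = bbb.
Check: |xy| = 5 ≤ 5 and |y| = 1 ≥ 1. Reading y takes N from 4 back to 4, so every xyⁱz is accepted.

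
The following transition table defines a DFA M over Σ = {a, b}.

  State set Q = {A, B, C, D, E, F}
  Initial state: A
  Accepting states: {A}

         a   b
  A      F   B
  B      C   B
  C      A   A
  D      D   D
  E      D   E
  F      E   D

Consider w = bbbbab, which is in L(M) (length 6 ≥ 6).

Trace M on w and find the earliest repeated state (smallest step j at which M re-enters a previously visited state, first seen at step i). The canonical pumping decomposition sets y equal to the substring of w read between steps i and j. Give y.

b

Run of M on w = b b b b a b:
  step 0: A  (start)
  step 1: B  (read b: A→B)
  step 2: B  (read b: B→B)   ← first repeat (B seen earlier)
  step 3: B  (read b: B→B)
  step 4: B  (read b: B→B)
  step 5: C  (read a: B→C)
  step 6: A  (read b: C→A)

So i = 1, j = 2, giving x = w[0:1] = b, y = w[1:2] = b, z = w[2:6] = bbab.
Check: |xy| = 2 ≤ 6 and |y| = 1 ≥ 1. Reading y takes M from B back to B, so every xyⁱz is accepted.
With |Q| = 6, pigeonhole forces a state repeat no later than step 6; the substring read between the first and second visits to that state can be pumped.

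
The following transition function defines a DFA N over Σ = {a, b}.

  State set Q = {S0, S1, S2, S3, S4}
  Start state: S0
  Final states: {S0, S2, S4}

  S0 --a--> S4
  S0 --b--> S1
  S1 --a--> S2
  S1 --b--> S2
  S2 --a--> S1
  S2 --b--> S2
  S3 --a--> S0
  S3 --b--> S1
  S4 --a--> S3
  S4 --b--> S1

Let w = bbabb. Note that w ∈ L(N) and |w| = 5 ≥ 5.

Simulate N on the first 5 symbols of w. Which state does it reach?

S2

Run of N on the first 5 characters of w = b b a b b:
  step 0: S0  (start)
  step 1: S1  (read b: S0→S1)
  step 2: S2  (read b: S1→S2)
  step 3: S1  (read a: S2→S1)
  step 4: S2  (read b: S1→S2)
  step 5: S2  (read b: S2→S2)

After reading 5 characters, N is in state S2.
(This kind of state-tracing is the core of the pumping-lemma construction: with 5 states, pigeonhole forces a repeat within the first 5 steps.)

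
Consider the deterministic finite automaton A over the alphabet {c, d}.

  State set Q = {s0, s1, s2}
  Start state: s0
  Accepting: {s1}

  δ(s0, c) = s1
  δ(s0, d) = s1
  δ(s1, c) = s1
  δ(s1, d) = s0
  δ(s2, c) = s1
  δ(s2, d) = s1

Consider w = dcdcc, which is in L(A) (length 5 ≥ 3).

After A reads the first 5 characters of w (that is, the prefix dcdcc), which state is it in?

s1

State sequence: s0 -d-> s1 -c-> s1 -d-> s0 -c-> s1 -c-> s1

After reading 5 characters, A is in state s1.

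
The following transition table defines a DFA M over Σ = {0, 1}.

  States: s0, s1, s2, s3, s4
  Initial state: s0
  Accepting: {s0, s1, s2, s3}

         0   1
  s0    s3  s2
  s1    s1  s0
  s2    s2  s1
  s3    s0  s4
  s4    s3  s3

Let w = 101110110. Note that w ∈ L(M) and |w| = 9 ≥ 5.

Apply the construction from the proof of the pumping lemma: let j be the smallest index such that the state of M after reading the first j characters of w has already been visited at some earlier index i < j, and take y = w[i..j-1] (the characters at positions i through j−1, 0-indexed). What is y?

0

State sequence: s0 -1-> s2 -0-> s2 -1-> s1 -1-> s0 -1-> s2 -0-> s2 -1-> s1 -1-> s0 -0-> s3
First repeat at step 2: s2 was already visited.

So i = 1, j = 2, giving x = w[0:1] = 1, y = w[1:2] = 0, z = w[2:9] = 1110110.
Check: |xy| = 2 ≤ 5 and |y| = 1 ≥ 1. Reading y takes M from s2 back to s2, so every xyⁱz is accepted.
The DFA has 5 states, so the proof of the pumping lemma guarantees a repeated state among the first 5+1 visited; the segment between the two visits is the pumpable y.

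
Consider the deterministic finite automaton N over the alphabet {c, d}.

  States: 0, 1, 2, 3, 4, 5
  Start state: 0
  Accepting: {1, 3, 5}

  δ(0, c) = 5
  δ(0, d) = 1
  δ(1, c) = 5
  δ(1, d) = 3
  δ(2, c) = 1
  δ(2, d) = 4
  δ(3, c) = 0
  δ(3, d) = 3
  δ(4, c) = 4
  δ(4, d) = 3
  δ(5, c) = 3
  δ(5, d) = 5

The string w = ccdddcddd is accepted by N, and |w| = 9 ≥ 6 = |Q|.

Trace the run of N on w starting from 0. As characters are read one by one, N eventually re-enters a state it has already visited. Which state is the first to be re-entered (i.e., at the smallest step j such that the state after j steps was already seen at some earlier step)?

State sequence: 0 -c-> 5 -c-> 3 -d-> 3 -d-> 3 -d-> 3 -c-> 0 -d-> 1 -d-> 3 -d-> 3
First repeat at step 3: 3 was already visited.

The earliest repeat is at step j = 3: N is in 3, which it already visited at step i = 2.

3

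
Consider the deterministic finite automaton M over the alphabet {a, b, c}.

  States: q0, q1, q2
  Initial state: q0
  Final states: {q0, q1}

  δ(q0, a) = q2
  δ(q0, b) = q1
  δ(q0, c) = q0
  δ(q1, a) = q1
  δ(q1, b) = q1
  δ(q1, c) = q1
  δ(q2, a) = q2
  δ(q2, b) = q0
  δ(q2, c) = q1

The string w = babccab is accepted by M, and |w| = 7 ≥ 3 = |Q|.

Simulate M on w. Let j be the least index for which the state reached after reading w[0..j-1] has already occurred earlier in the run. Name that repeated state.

q1

Run of M on w = b a b c c a b:
  step 0: q0  (start)
  step 1: q1  (read b: q0→q1)
  step 2: q1  (read a: q1→q1)   ← first repeat (q1 seen earlier)
  step 3: q1  (read b: q1→q1)
  step 4: q1  (read c: q1→q1)
  step 5: q1  (read c: q1→q1)
  step 6: q1  (read a: q1→q1)
  step 7: q1  (read b: q1→q1)

The earliest repeat is at step j = 2: M is in q1, which it already visited at step i = 1.
The DFA has 3 states, so the proof of the pumping lemma guarantees a repeated state among the first 3+1 visited; the segment between the two visits is the pumpable y.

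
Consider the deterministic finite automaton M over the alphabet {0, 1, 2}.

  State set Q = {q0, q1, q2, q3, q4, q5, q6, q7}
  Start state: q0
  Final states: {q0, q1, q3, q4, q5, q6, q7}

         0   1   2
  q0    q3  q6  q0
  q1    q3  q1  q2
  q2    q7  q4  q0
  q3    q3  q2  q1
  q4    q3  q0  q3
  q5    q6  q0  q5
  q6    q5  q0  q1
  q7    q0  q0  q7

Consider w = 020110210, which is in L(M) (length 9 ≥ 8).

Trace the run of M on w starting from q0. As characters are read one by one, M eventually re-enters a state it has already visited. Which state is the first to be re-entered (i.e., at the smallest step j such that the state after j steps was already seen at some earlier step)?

Run of M on w = 0 2 0 1 1 0 2 1 0:
  step 0: q0  (start)
  step 1: q3  (read 0: q0→q3)
  step 2: q1  (read 2: q3→q1)
  step 3: q3  (read 0: q1→q3)   ← first repeat (q3 seen earlier)
  step 4: q2  (read 1: q3→q2)
  step 5: q4  (read 1: q2→q4)
  step 6: q3  (read 0: q4→q3)
  step 7: q1  (read 2: q3→q1)
  step 8: q1  (read 1: q1→q1)
  step 9: q3  (read 0: q1→q3)

The earliest repeat is at step j = 3: M is in q3, which it already visited at step i = 1.

q3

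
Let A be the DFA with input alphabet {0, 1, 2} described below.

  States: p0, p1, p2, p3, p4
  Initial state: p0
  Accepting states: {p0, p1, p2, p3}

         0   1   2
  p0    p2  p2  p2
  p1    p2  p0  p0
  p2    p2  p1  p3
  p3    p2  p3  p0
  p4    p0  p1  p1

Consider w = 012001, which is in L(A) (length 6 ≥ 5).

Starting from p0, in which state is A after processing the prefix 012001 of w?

State sequence: p0 -0-> p2 -1-> p1 -2-> p0 -0-> p2 -0-> p2 -1-> p1

After reading 6 characters, A is in state p1.

p1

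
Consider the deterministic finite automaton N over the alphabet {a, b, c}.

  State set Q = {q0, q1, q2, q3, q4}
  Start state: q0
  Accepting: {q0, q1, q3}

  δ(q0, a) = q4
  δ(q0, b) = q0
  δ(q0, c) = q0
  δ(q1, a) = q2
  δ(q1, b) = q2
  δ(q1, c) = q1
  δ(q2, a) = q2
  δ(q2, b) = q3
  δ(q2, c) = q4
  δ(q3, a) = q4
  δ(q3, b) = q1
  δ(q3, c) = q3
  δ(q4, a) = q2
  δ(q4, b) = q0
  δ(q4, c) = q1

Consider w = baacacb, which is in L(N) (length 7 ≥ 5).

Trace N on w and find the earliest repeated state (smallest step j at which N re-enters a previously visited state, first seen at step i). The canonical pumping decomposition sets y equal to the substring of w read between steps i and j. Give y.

Run of N on w = b a a c a c b:
  step 0: q0  (start)
  step 1: q0  (read b: q0→q0)   ← first repeat (q0 seen earlier)
  step 2: q4  (read a: q0→q4)
  step 3: q2  (read a: q4→q2)
  step 4: q4  (read c: q2→q4)
  step 5: q2  (read a: q4→q2)
  step 6: q4  (read c: q2→q4)
  step 7: q0  (read b: q4→q0)

So i = 0, j = 1, giving x = w[0:0] = ε, y = w[0:1] = b, z = w[1:7] = aacacb.
Check: |xy| = 1 ≤ 5 and |y| = 1 ≥ 1. Reading y takes N from q0 back to q0, so every xyⁱz is accepted.

b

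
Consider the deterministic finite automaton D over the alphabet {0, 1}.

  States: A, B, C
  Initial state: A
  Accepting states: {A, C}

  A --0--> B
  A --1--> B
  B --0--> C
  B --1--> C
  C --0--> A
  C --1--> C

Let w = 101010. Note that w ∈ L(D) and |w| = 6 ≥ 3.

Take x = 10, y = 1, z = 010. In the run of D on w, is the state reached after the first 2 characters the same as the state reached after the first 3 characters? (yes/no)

State sequence: A -1-> B -0-> C -1-> C

After x (step 2): C. After xy (step 3): C.
They match, so y = 1 drives D around a cycle from C back to itself; pumping y any number of times keeps D in C before reading z, and xyⁱz ∈ L(D) for every i ≥ 0.

yes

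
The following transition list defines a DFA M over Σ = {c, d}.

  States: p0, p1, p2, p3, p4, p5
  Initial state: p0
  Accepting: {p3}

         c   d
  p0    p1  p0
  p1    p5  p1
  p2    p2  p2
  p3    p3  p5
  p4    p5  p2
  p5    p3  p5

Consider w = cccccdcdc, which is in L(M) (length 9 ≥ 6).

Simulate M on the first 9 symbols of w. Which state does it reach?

p3

Run of M on the first 9 characters of w = c c c c c d c d c:
  step 0: p0  (start)
  step 1: p1  (read c: p0→p1)
  step 2: p5  (read c: p1→p5)
  step 3: p3  (read c: p5→p3)
  step 4: p3  (read c: p3→p3)
  step 5: p3  (read c: p3→p3)
  step 6: p5  (read d: p3→p5)
  step 7: p3  (read c: p5→p3)
  step 8: p5  (read d: p3→p5)
  step 9: p3  (read c: p5→p3)

After reading 9 characters, M is in state p3.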